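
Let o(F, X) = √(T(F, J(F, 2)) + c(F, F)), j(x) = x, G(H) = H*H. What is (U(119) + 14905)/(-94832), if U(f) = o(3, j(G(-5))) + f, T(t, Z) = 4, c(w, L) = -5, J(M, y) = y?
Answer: -939/5927 - I/94832 ≈ -0.15843 - 1.0545e-5*I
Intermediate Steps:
G(H) = H²
o(F, X) = I (o(F, X) = √(4 - 5) = √(-1) = I)
U(f) = I + f
(U(119) + 14905)/(-94832) = ((I + 119) + 14905)/(-94832) = ((119 + I) + 14905)*(-1/94832) = (15024 + I)*(-1/94832) = -939/5927 - I/94832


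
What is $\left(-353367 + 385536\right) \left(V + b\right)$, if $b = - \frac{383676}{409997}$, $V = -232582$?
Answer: $- \frac{3067581343462170}{409997} \approx -7.482 \cdot 10^{9}$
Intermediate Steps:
$b = - \frac{383676}{409997}$ ($b = \left(-383676\right) \frac{1}{409997} = - \frac{383676}{409997} \approx -0.9358$)
$\left(-353367 + 385536\right) \left(V + b\right) = \left(-353367 + 385536\right) \left(-232582 - \frac{383676}{409997}\right) = 32169 \left(- \frac{95358305930}{409997}\right) = - \frac{3067581343462170}{409997}$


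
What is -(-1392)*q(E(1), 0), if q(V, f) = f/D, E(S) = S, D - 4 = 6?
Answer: 0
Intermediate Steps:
D = 10 (D = 4 + 6 = 10)
q(V, f) = f/10
-(-1392)*q(E(1), 0) = -(-1392)*(⅒)*0 = -(-1392)*0 = -87*0 = 0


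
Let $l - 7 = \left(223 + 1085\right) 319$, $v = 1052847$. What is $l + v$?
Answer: $1470106$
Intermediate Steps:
$l = 417259$ ($l = 7 + \left(223 + 1085\right) 319 = 7 + 1308 \cdot 319 = 7 + 417252 = 417259$)
$l + v = 417259 + 1052847 = 1470106$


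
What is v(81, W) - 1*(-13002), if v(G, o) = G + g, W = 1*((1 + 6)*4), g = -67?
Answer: 13016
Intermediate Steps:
W = 28 (W = 1*(7*4) = 1*28 = 28)
v(G, o) = -67 + G (v(G, o) = G - 67 = -67 + G)
v(81, W) - 1*(-13002) = (-67 + 81) - 1*(-13002) = 14 + 13002 = 13016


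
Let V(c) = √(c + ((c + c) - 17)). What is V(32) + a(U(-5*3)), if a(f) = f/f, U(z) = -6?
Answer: 1 + √79 ≈ 9.8882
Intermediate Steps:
a(f) = 1
V(c) = √(-17 + 3*c) (V(c) = √(c + (2*c - 17)) = √(c + (-17 + 2*c)) = √(-17 + 3*c))
V(32) + a(U(-5*3)) = √(-17 + 3*32) + 1 = √(-17 + 96) + 1 = √79 + 1 = 1 + √79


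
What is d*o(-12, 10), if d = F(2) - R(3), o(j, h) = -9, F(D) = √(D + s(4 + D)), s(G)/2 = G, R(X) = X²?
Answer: 81 - 9*√14 ≈ 47.325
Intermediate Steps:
s(G) = 2*G
F(D) = √(8 + 3*D) (F(D) = √(D + 2*(4 + D)) = √(D + (8 + 2*D)) = √(8 + 3*D))
d = -9 + √14 (d = √(8 + 3*2) - 1*3² = √(8 + 6) - 1*9 = √14 - 9 = -9 + √14 ≈ -5.2583)
d*o(-12, 10) = (-9 + √14)*(-9) = 81 - 9*√14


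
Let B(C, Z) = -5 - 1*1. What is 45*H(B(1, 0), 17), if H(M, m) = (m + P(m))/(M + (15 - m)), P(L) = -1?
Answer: -90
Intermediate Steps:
B(C, Z) = -6 (B(C, Z) = -5 - 1 = -6)
H(M, m) = (-1 + m)/(15 + M - m) (H(M, m) = (m - 1)/(M + (15 - m)) = (-1 + m)/(15 + M - m))
45*H(B(1, 0), 17) = 45*((-1 + 17)/(15 - 6 - 1*17)) = 45*(16/(15 - 6 - 17)) = 45*(16/(-8)) = 45*(-⅛*16) = 45*(-2) = -90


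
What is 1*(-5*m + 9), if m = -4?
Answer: 29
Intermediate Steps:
1*(-5*m + 9) = 1*(-5*(-4) + 9) = 1*(20 + 9) = 1*29 = 29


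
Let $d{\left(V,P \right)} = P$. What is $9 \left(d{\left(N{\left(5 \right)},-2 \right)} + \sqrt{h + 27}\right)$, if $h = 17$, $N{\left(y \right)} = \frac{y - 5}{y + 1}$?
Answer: $-18 + 18 \sqrt{11} \approx 41.699$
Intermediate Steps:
$N{\left(y \right)} = \frac{-5 + y}{1 + y}$
$9 \left(d{\left(N{\left(5 \right)},-2 \right)} + \sqrt{h + 27}\right) = 9 \left(-2 + \sqrt{17 + 27}\right) = 9 \left(-2 + \sqrt{44}\right) = 9 \left(-2 + 2 \sqrt{11}\right) = -18 + 18 \sqrt{11}$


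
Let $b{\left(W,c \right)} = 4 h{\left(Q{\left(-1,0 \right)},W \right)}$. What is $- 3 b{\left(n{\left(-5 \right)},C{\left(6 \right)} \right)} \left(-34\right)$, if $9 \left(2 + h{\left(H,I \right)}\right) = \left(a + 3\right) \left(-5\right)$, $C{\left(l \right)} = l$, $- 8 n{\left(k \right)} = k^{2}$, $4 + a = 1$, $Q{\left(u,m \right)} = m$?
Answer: $-816$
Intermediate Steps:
$a = -3$ ($a = -4 + 1 = -3$)
$n{\left(k \right)} = - \frac{k^{2}}{8}$
$h{\left(H,I \right)} = -2$ ($h{\left(H,I \right)} = -2 + \frac{\left(-3 + 3\right) \left(-5\right)}{9} = -2 + \frac{0 \left(-5\right)}{9} = -2 + \frac{1}{9} \cdot 0 = -2 + 0 = -2$)
$b{\left(W,c \right)} = -8$ ($b{\left(W,c \right)} = 4 \left(-2\right) = -8$)
$- 3 b{\left(n{\left(-5 \right)},C{\left(6 \right)} \right)} \left(-34\right) = \left(-3\right) \left(-8\right) \left(-34\right) = 24 \left(-34\right) = -816$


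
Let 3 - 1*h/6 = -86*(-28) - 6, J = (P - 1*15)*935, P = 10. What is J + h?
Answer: -19069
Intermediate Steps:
J = -4675 (J = (10 - 1*15)*935 = (10 - 15)*935 = -5*935 = -4675)
h = -14394 (h = 18 - 6*(-86*(-28) - 6) = 18 - 6*(2408 - 6) = 18 - 6*2402 = 18 - 14412 = -14394)
J + h = -4675 - 14394 = -19069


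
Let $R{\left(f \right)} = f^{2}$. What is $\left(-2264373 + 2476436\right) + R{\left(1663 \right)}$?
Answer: $2977632$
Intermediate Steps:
$\left(-2264373 + 2476436\right) + R{\left(1663 \right)} = \left(-2264373 + 2476436\right) + 1663^{2} = 212063 + 2765569 = 2977632$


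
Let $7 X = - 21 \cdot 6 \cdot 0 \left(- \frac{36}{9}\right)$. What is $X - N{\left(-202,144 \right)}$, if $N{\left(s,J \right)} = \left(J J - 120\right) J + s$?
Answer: $-2968502$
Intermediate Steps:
$N{\left(s,J \right)} = s + J \left(-120 + J^{2}\right)$ ($N{\left(s,J \right)} = \left(J^{2} - 120\right) J + s = \left(-120 + J^{2}\right) J + s = J \left(-120 + J^{2}\right) + s = s + J \left(-120 + J^{2}\right)$)
$X = 0$ ($X = \frac{- 21 \cdot 6 \cdot 0 \left(- \frac{36}{9}\right)}{7} = \frac{\left(-21\right) 0 \left(\left(-36\right) \frac{1}{9}\right)}{7} = \frac{0 \left(-4\right)}{7} = \frac{1}{7} \cdot 0 = 0$)
$X - N{\left(-202,144 \right)} = 0 - \left(-202 + 144^{3} - 17280\right) = 0 - \left(-202 + 2985984 - 17280\right) = 0 - 2968502 = -2968502$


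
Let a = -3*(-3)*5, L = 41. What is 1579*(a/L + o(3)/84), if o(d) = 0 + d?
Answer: 2054279/1148 ≈ 1789.4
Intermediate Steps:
o(d) = d
a = 45 (a = 9*5 = 45)
1579*(a/L + o(3)/84) = 1579*(45/41 + 3/84) = 1579*(45*(1/41) + 3*(1/84)) = 1579*(45/41 + 1/28) = 1579*(1301/1148) = 2054279/1148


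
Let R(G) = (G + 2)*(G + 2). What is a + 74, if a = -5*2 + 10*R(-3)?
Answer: 74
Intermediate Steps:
R(G) = (2 + G)² (R(G) = (2 + G)*(2 + G) = (2 + G)²)
a = 0 (a = -5*2 + 10*(2 - 3)² = -10 + 10*(-1)² = -10 + 10*1 = -10 + 10 = 0)
a + 74 = 0 + 74 = 74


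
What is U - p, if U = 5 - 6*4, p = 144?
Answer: -163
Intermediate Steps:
U = -19 (U = 5 - 24 = -19)
U - p = -19 - 1*144 = -19 - 144 = -163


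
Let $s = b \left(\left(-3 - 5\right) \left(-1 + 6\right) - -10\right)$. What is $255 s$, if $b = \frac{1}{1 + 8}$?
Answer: $-850$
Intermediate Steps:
$b = \frac{1}{9} \approx 0.11111$
$s = - \frac{10}{3}$ ($s = \frac{\left(-3 - 5\right) \left(-1 + 6\right) - -10}{9} = \frac{\left(-8\right) 5 + 10}{9} = \frac{-40 + 10}{9} = \frac{1}{9} \left(-30\right) = - \frac{10}{3} \approx -3.3333$)
$255 s = 255 \left(- \frac{10}{3}\right) = -850$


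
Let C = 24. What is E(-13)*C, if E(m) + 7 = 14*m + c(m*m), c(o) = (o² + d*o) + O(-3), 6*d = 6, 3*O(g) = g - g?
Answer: 684984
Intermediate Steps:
O(g) = 0 (O(g) = (g - g)/3 = (⅓)*0 = 0)
d = 1 (d = (⅙)*6 = 1)
c(o) = o + o² (c(o) = (o² + 1*o) + 0 = (o² + o) + 0 = (o + o²) + 0 = o + o²)
E(m) = -7 + 14*m + m²*(1 + m²) (E(m) = -7 + (14*m + (m*m)*(1 + m*m)) = -7 + (14*m + m²*(1 + m²)) = -7 + 14*m + m²*(1 + m²))
E(-13)*C = (-7 + (-13)² + (-13)⁴ + 14*(-13))*24 = (-7 + 169 + 28561 - 182)*24 = 28541*24 = 684984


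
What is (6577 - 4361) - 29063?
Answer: -26847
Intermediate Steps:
(6577 - 4361) - 29063 = 2216 - 29063 = -26847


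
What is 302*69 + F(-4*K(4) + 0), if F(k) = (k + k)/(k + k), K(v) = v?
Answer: 20839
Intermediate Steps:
F(k) = 1 (F(k) = (2*k)/((2*k)) = (2*k)*(1/(2*k)) = 1)
302*69 + F(-4*K(4) + 0) = 302*69 + 1 = 20838 + 1 = 20839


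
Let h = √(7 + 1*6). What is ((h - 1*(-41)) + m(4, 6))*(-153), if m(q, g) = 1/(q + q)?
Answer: -50337/8 - 153*√13 ≈ -6843.8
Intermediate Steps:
m(q, g) = 1/(2*q)
h = √13 (h = √(7 + 6) = √13 ≈ 3.6056)
((h - 1*(-41)) + m(4, 6))*(-153) = ((√13 - 1*(-41)) + (½)/4)*(-153) = ((√13 + 41) + (½)*(¼))*(-153) = ((41 + √13) + ⅛)*(-153) = (329/8 + √13)*(-153) = -50337/8 - 153*√13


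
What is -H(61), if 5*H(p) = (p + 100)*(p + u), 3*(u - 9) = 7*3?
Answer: -12397/5 ≈ -2479.4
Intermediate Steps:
u = 16 (u = 9 + (7*3)/3 = 9 + (⅓)*21 = 9 + 7 = 16)
H(p) = (16 + p)*(100 + p)/5 (H(p) = ((p + 100)*(p + 16))/5 = ((100 + p)*(16 + p))/5 = ((16 + p)*(100 + p))/5 = (16 + p)*(100 + p)/5)
-H(61) = -(320 + (⅕)*61² + (116/5)*61) = -(320 + (⅕)*3721 + 7076/5) = -(320 + 3721/5 + 7076/5) = -1*12397/5 = -12397/5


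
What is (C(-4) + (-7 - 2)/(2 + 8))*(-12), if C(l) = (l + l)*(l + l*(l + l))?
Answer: 13494/5 ≈ 2698.8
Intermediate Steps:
C(l) = 2*l*(l + 2*l²) (C(l) = (2*l)*(l + l*(2*l)) = (2*l)*(l + 2*l²) = 2*l*(l + 2*l²))
(C(-4) + (-7 - 2)/(2 + 8))*(-12) = ((-4)²*(2 + 4*(-4)) + (-7 - 2)/(2 + 8))*(-12) = (16*(2 - 16) - 9/10)*(-12) = (16*(-14) - 9*⅒)*(-12) = (-224 - 9/10)*(-12) = -2249/10*(-12) = 13494/5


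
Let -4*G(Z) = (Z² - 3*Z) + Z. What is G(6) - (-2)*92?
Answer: 178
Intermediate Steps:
G(Z) = Z/2 - Z²/4 (G(Z) = -((Z² - 3*Z) + Z)/4 = -(Z² - 2*Z)/4 = Z/2 - Z²/4)
G(6) - (-2)*92 = (¼)*6*(2 - 1*6) - (-2)*92 = (¼)*6*(2 - 6) - 1*(-184) = (¼)*6*(-4) + 184 = -6 + 184 = 178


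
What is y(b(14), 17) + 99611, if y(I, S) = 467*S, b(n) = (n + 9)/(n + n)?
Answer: 107550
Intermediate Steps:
b(n) = (9 + n)/(2*n) (b(n) = (9 + n)/((2*n)) = (9 + n)*(1/(2*n)) = (9 + n)/(2*n))
y(b(14), 17) + 99611 = 467*17 + 99611 = 7939 + 99611 = 107550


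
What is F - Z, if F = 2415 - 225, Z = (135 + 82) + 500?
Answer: 1473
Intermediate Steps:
Z = 717 (Z = 217 + 500 = 717)
F = 2190
F - Z = 2190 - 1*717 = 2190 - 717 = 1473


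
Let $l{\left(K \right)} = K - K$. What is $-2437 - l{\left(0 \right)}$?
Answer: $-2437$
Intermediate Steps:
$l{\left(K \right)} = 0$
$-2437 - l{\left(0 \right)} = -2437 - 0 = -2437 + 0 = -2437$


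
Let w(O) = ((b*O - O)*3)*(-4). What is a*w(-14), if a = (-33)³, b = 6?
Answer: -30187080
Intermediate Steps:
a = -35937
w(O) = -60*O (w(O) = ((6*O - O)*3)*(-4) = ((5*O)*3)*(-4) = (15*O)*(-4) = -60*O)
a*w(-14) = -(-2156220)*(-14) = -35937*840 = -30187080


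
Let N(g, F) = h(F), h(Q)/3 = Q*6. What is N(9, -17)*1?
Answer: -306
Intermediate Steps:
h(Q) = 18*Q (h(Q) = 3*(Q*6) = 3*(6*Q) = 18*Q)
N(g, F) = 18*F
N(9, -17)*1 = (18*(-17))*1 = -306*1 = -306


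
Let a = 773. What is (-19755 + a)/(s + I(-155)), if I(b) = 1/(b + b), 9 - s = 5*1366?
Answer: 5884420/2114511 ≈ 2.7829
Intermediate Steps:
s = -6821 (s = 9 - 5*1366 = 9 - 1*6830 = 9 - 6830 = -6821)
I(b) = 1/(2*b)
(-19755 + a)/(s + I(-155)) = (-19755 + 773)/(-6821 + (½)/(-155)) = -18982/(-6821 + (½)*(-1/155)) = -18982/(-6821 - 1/310) = -18982/(-2114511/310) = -18982*(-310/2114511) = 5884420/2114511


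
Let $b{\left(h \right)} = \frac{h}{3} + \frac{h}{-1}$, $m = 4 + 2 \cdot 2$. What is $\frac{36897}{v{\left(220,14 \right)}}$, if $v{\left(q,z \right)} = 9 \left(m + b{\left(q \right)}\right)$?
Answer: $- \frac{12299}{416} \approx -29.565$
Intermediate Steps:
$m = 8$ ($m = 4 + 4 = 8$)
$b{\left(h \right)} = - \frac{2 h}{3}$ ($b{\left(h \right)} = h \frac{1}{3} + h \left(-1\right) = \frac{h}{3} - h = - \frac{2 h}{3}$)
$v{\left(q,z \right)} = 72 - 6 q$ ($v{\left(q,z \right)} = 9 \left(8 - \frac{2 q}{3}\right) = 72 - 6 q$)
$\frac{36897}{v{\left(220,14 \right)}} = \frac{36897}{72 - 1320} = \frac{36897}{-1248} = 36897 \left(- \frac{1}{1248}\right) = - \frac{12299}{416}$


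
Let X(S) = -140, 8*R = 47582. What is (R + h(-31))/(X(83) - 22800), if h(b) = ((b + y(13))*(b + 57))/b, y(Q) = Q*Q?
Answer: -723169/2844560 ≈ -0.25423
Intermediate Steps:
R = 23791/4 (R = (⅛)*47582 = 23791/4 ≈ 5947.8)
y(Q) = Q²
h(b) = (57 + b)*(169 + b)/b (h(b) = ((b + 13²)*(b + 57))/b = ((b + 169)*(57 + b))/b = ((169 + b)*(57 + b))/b = ((57 + b)*(169 + b))/b = (57 + b)*(169 + b)/b)
(R + h(-31))/(X(83) - 22800) = (23791/4 + (226 - 31 + 9633/(-31)))/(-140 - 22800) = (23791/4 + (226 - 31 + 9633*(-1/31)))/(-22940) = (23791/4 + (226 - 31 - 9633/31))*(-1/22940) = (23791/4 - 3588/31)*(-1/22940) = (723169/124)*(-1/22940) = -723169/2844560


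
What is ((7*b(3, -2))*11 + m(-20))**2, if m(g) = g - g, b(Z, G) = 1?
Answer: 5929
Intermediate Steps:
m(g) = 0
((7*b(3, -2))*11 + m(-20))**2 = ((7*1)*11 + 0)**2 = (7*11 + 0)**2 = (77 + 0)**2 = 77**2 = 5929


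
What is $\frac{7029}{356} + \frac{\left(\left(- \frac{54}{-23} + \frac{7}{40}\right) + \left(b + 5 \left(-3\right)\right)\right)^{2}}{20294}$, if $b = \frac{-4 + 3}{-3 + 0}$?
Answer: $\frac{271756025761121}{13758650121600} \approx 19.752$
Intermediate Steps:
$b = \frac{1}{3}$ ($b = - \frac{1}{-3} = \left(-1\right) \left(- \frac{1}{3}\right) = \frac{1}{3} \approx 0.33333$)
$\frac{7029}{356} + \frac{\left(\left(- \frac{54}{-23} + \frac{7}{40}\right) + \left(b + 5 \left(-3\right)\right)\right)^{2}}{20294} = \frac{7029}{356} + \frac{\left(\left(- \frac{54}{-23} + \frac{7}{40}\right) + \left(\frac{1}{3} + 5 \left(-3\right)\right)\right)^{2}}{20294} = 7029 \cdot \frac{1}{356} + \left(\left(\left(-54\right) \left(- \frac{1}{23}\right) + 7 \cdot \frac{1}{40}\right) + \left(\frac{1}{3} - 15\right)\right)^{2} \cdot \frac{1}{20294} = \frac{7029}{356} + \left(\left(\frac{54}{23} + \frac{7}{40}\right) - \frac{44}{3}\right)^{2} \cdot \frac{1}{20294} = \frac{7029}{356} + \left(\frac{2321}{920} - \frac{44}{3}\right)^{2} \cdot \frac{1}{20294} = \frac{7029}{356} + \left(- \frac{33517}{2760}\right)^{2} \cdot \frac{1}{20294} = \frac{7029}{356} + \frac{1123389289}{7617600} \cdot \frac{1}{20294} = \frac{7029}{356} + \frac{1123389289}{154591574400} = \frac{271756025761121}{13758650121600}$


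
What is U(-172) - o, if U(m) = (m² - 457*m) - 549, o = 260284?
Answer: -152645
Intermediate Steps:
U(m) = -549 + m² - 457*m
U(-172) - o = (-549 + (-172)² - 457*(-172)) - 1*260284 = (-549 + 29584 + 78604) - 260284 = 107639 - 260284 = -152645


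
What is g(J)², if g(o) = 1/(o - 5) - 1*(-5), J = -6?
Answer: 2916/121 ≈ 24.099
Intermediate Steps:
g(o) = 5 + 1/(-5 + o) (g(o) = 1/(-5 + o) + 5 = 5 + 1/(-5 + o))
g(J)² = ((-24 + 5*(-6))/(-5 - 6))² = ((-24 - 30)/(-11))² = (-1/11*(-54))² = (54/11)² = 2916/121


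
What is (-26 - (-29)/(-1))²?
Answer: 3025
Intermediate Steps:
(-26 - (-29)/(-1))² = (-26 - (-29)*(-1))² = (-26 - 1*29)² = (-26 - 29)² = (-55)² = 3025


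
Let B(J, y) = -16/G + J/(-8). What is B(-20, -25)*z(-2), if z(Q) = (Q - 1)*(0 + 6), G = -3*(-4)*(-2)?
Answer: -57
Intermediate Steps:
G = -24 (G = 12*(-2) = -24)
z(Q) = -6 + 6*Q (z(Q) = (-1 + Q)*6 = -6 + 6*Q)
B(J, y) = ⅔ - J/8 (B(J, y) = -16/(-24) + J/(-8) = -16*(-1/24) + J*(-⅛) = ⅔ - J/8)
B(-20, -25)*z(-2) = (⅔ - ⅛*(-20))*(-6 + 6*(-2)) = (⅔ + 5/2)*(-6 - 12) = (19/6)*(-18) = -57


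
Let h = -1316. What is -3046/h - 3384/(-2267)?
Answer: 5679313/1491686 ≈ 3.8073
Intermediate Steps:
-3046/h - 3384/(-2267) = -3046/(-1316) - 3384/(-2267) = -3046*(-1/1316) - 3384*(-1/2267) = 1523/658 + 3384/2267 = 5679313/1491686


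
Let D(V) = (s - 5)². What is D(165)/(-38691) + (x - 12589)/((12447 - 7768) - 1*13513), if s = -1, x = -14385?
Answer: 57962945/18988683 ≈ 3.0525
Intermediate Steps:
D(V) = 36 (D(V) = (-1 - 5)² = (-6)² = 36)
D(165)/(-38691) + (x - 12589)/((12447 - 7768) - 1*13513) = 36/(-38691) + (-14385 - 12589)/((12447 - 7768) - 1*13513) = 36*(-1/38691) - 26974/(4679 - 13513) = -4/4299 - 26974/(-8834) = -4/4299 - 26974*(-1/8834) = -4/4299 + 13487/4417 = 57962945/18988683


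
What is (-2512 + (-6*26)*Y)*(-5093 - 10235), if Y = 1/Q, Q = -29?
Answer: 1114222976/29 ≈ 3.8422e+7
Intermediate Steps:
Y = -1/29 (Y = 1/(-29) = -1/29 ≈ -0.034483)
(-2512 + (-6*26)*Y)*(-5093 - 10235) = (-2512 - 6*26*(-1/29))*(-5093 - 10235) = (-2512 - 156*(-1/29))*(-15328) = (-2512 + 156/29)*(-15328) = -72692/29*(-15328) = 1114222976/29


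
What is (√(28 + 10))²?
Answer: 38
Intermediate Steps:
(√(28 + 10))² = (√38)² = 38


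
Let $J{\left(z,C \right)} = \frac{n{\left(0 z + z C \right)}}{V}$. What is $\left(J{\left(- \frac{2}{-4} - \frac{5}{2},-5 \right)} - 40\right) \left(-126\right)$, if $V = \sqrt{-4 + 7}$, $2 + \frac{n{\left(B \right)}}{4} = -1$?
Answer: $5040 + 504 \sqrt{3} \approx 5913.0$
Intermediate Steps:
$n{\left(B \right)} = -12$ ($n{\left(B \right)} = -8 + 4 \left(-1\right) = -8 - 4 = -12$)
$V = \sqrt{3} \approx 1.732$
$J{\left(z,C \right)} = - 4 \sqrt{3}$ ($J{\left(z,C \right)} = - \frac{12}{\sqrt{3}} = - 12 \frac{\sqrt{3}}{3} = - 4 \sqrt{3}$)
$\left(J{\left(- \frac{2}{-4} - \frac{5}{2},-5 \right)} - 40\right) \left(-126\right) = \left(- 4 \sqrt{3} - 40\right) \left(-126\right) = \left(-40 - 4 \sqrt{3}\right) \left(-126\right) = 5040 + 504 \sqrt{3}$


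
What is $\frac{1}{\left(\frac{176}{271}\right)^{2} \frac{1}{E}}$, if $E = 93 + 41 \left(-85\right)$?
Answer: $- \frac{3892373}{484} \approx -8042.1$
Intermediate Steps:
$E = -3392$ ($E = 93 - 3485 = -3392$)
$\frac{1}{\left(\frac{176}{271}\right)^{2} \frac{1}{E}} = \frac{1}{\left(\frac{176}{271}\right)^{2} \frac{1}{-3392}} = \frac{1}{\left(176 \cdot \frac{1}{271}\right)^{2} \left(- \frac{1}{3392}\right)} = \frac{1}{\left(\frac{176}{271}\right)^{2} \left(- \frac{1}{3392}\right)} = \frac{1}{\frac{30976}{73441} \left(- \frac{1}{3392}\right)} = \frac{1}{- \frac{484}{3892373}} = - \frac{3892373}{484}$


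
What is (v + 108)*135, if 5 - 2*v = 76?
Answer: 19575/2 ≈ 9787.5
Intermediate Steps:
v = -71/2 (v = 5/2 - ½*76 = 5/2 - 38 = -71/2 ≈ -35.500)
(v + 108)*135 = (-71/2 + 108)*135 = (145/2)*135 = 19575/2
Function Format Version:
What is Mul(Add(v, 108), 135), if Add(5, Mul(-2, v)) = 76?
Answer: Rational(19575, 2) ≈ 9787.5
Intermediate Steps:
v = Rational(-71, 2) (v = Add(Rational(5, 2), Mul(Rational(-1, 2), 76)) = Add(Rational(5, 2), -38) = Rational(-71, 2) ≈ -35.500)
Mul(Add(v, 108), 135) = Mul(Add(Rational(-71, 2), 108), 135) = Mul(Rational(145, 2), 135) = Rational(19575, 2)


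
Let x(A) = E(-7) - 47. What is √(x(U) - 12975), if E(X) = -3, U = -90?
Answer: 5*I*√521 ≈ 114.13*I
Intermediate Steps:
x(A) = -50 (x(A) = -3 - 47 = -50)
√(x(U) - 12975) = √(-50 - 12975) = √(-13025) = 5*I*√521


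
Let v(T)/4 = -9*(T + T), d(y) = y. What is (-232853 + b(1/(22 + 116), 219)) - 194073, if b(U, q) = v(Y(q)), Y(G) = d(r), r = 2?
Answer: -427070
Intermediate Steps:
Y(G) = 2
v(T) = -72*T (v(T) = 4*(-9*(T + T)) = 4*(-18*T) = -72*T)
b(U, q) = -144 (b(U, q) = -72*2 = -144)
(-232853 + b(1/(22 + 116), 219)) - 194073 = (-232853 - 144) - 194073 = -232997 - 194073 = -427070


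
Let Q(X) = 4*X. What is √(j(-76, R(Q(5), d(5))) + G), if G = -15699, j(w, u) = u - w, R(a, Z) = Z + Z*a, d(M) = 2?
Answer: I*√15581 ≈ 124.82*I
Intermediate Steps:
√(j(-76, R(Q(5), d(5))) + G) = √((2*(1 + 4*5) - 1*(-76)) - 15699) = √((2*(1 + 20) + 76) - 15699) = √((2*21 + 76) - 15699) = √((42 + 76) - 15699) = √(118 - 15699) = √(-15581) = I*√15581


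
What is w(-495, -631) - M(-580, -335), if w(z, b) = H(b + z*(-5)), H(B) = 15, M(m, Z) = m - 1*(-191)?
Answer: 404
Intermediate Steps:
M(m, Z) = 191 + m (M(m, Z) = m + 191 = 191 + m)
w(z, b) = 15
w(-495, -631) - M(-580, -335) = 15 - (191 - 580) = 15 - 1*(-389) = 15 + 389 = 404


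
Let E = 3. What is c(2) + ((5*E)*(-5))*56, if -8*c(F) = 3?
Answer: -33603/8 ≈ -4200.4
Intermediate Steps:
c(F) = -3/8 (c(F) = -1/8*3 = -3/8)
c(2) + ((5*E)*(-5))*56 = -3/8 + ((5*3)*(-5))*56 = -3/8 + (15*(-5))*56 = -3/8 - 75*56 = -3/8 - 4200 = -33603/8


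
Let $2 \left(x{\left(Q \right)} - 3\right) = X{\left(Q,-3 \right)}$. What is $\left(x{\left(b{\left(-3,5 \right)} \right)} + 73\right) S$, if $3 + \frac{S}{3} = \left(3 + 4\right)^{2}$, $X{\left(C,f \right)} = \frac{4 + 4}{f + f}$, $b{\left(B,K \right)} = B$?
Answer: $10396$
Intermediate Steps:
$X{\left(C,f \right)} = \frac{4}{f}$ ($X{\left(C,f \right)} = \frac{8}{2 f} = 8 \frac{1}{2 f} = \frac{4}{f}$)
$S = 138$ ($S = -9 + 3 \left(3 + 4\right)^{2} = -9 + 3 \cdot 7^{2} = -9 + 3 \cdot 49 = -9 + 147 = 138$)
$x{\left(Q \right)} = \frac{7}{3}$ ($x{\left(Q \right)} = 3 + \frac{4 \frac{1}{-3}}{2} = 3 + \frac{4 \left(- \frac{1}{3}\right)}{2} = 3 + \frac{1}{2} \left(- \frac{4}{3}\right) = 3 - \frac{2}{3} = \frac{7}{3}$)
$\left(x{\left(b{\left(-3,5 \right)} \right)} + 73\right) S = \left(\frac{7}{3} + 73\right) 138 = \frac{226}{3} \cdot 138 = 10396$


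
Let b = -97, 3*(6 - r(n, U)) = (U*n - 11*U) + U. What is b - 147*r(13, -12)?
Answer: -2743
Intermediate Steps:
r(n, U) = 6 + 10*U/3 - U*n/3 (r(n, U) = 6 - ((U*n - 11*U) + U)/3 = 6 - ((-11*U + U*n) + U)/3 = 6 - (-10*U + U*n)/3 = 6 + (10*U/3 - U*n/3) = 6 + 10*U/3 - U*n/3)
b - 147*r(13, -12) = -97 - 147*(6 + (10/3)*(-12) - ⅓*(-12)*13) = -97 - 147*(6 - 40 + 52) = -97 - 147*18 = -97 - 2646 = -2743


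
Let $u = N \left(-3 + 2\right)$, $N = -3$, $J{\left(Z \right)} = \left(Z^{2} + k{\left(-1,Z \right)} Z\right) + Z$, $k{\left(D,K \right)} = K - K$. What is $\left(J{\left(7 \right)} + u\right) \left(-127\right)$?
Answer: $-7493$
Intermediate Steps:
$k{\left(D,K \right)} = 0$
$J{\left(Z \right)} = Z + Z^{2}$ ($J{\left(Z \right)} = \left(Z^{2} + 0 Z\right) + Z = \left(Z^{2} + 0\right) + Z = Z^{2} + Z = Z + Z^{2}$)
$u = 3$ ($u = - 3 \left(-3 + 2\right) = \left(-3\right) \left(-1\right) = 3$)
$\left(J{\left(7 \right)} + u\right) \left(-127\right) = \left(7 \left(1 + 7\right) + 3\right) \left(-127\right) = \left(7 \cdot 8 + 3\right) \left(-127\right) = \left(56 + 3\right) \left(-127\right) = 59 \left(-127\right) = -7493$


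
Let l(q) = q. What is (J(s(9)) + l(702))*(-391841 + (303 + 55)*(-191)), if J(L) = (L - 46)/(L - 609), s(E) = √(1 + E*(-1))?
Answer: -119837391869900/370889 + 518206594*I*√2/370889 ≈ -3.2311e+8 + 1975.9*I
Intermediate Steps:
s(E) = √(1 - E)
J(L) = (-46 + L)/(-609 + L)
(J(s(9)) + l(702))*(-391841 + (303 + 55)*(-191)) = ((-46 + √(1 - 1*9))/(-609 + √(1 - 1*9)) + 702)*(-391841 + (303 + 55)*(-191)) = ((-46 + √(1 - 9))/(-609 + √(1 - 9)) + 702)*(-391841 + 358*(-191)) = ((-46 + √(-8))/(-609 + √(-8)) + 702)*(-391841 - 68378) = ((-46 + 2*I*√2)/(-609 + 2*I*√2) + 702)*(-460219) = (702 + (-46 + 2*I*√2)/(-609 + 2*I*√2))*(-460219) = -323073738 - 460219*(-46 + 2*I*√2)/(-609 + 2*I*√2)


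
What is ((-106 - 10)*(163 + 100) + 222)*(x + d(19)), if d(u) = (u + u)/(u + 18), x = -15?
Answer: 15657862/37 ≈ 4.2319e+5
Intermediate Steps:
d(u) = 2*u/(18 + u) (d(u) = (2*u)/(18 + u) = 2*u/(18 + u))
((-106 - 10)*(163 + 100) + 222)*(x + d(19)) = ((-106 - 10)*(163 + 100) + 222)*(-15 + 2*19/(18 + 19)) = (-116*263 + 222)*(-15 + 2*19/37) = (-30508 + 222)*(-15 + 2*19*(1/37)) = -30286*(-15 + 38/37) = -30286*(-517/37) = 15657862/37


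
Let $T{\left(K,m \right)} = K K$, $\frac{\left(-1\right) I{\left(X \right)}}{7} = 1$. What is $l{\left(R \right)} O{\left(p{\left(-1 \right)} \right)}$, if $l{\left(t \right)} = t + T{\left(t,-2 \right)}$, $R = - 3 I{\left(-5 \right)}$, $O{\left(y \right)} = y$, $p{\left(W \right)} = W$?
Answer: $-462$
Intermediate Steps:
$I{\left(X \right)} = -7$ ($I{\left(X \right)} = \left(-7\right) 1 = -7$)
$T{\left(K,m \right)} = K^{2}$
$R = 21$ ($R = \left(-3\right) \left(-7\right) = 21$)
$l{\left(t \right)} = t + t^{2}$
$l{\left(R \right)} O{\left(p{\left(-1 \right)} \right)} = 21 \left(1 + 21\right) \left(-1\right) = 21 \cdot 22 \left(-1\right) = 462 \left(-1\right) = -462$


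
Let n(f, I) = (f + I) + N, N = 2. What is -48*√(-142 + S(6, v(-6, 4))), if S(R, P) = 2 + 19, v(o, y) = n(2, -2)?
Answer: -528*I ≈ -528.0*I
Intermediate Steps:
n(f, I) = 2 + I + f (n(f, I) = (f + I) + 2 = (I + f) + 2 = 2 + I + f)
v(o, y) = 2 (v(o, y) = 2 - 2 + 2 = 2)
S(R, P) = 21
-48*√(-142 + S(6, v(-6, 4))) = -48*√(-142 + 21) = -528*I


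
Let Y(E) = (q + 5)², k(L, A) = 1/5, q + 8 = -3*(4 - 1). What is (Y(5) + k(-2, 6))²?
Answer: 519841/25 ≈ 20794.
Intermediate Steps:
q = -17 (q = -8 - 3*(4 - 1) = -8 - 3*3 = -8 - 9 = -17)
k(L, A) = ⅕ (k(L, A) = 1*(⅕) = ⅕)
Y(E) = 144 (Y(E) = (-17 + 5)² = (-12)² = 144)
(Y(5) + k(-2, 6))² = (144 + ⅕)² = (721/5)² = 519841/25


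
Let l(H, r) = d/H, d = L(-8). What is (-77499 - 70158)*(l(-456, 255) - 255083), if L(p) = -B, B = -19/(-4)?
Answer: 1205273247773/32 ≈ 3.7665e+10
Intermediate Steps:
B = 19/4 (B = -19*(-1/4) = 19/4 ≈ 4.7500)
L(p) = -19/4 (L(p) = -1*19/4 = -19/4)
d = -19/4 ≈ -4.7500
l(H, r) = -19/(4*H)
(-77499 - 70158)*(l(-456, 255) - 255083) = (-77499 - 70158)*(-19/4/(-456) - 255083) = -147657*(-19/4*(-1/456) - 255083) = -147657*(1/96 - 255083) = -147657*(-24487967/96) = 1205273247773/32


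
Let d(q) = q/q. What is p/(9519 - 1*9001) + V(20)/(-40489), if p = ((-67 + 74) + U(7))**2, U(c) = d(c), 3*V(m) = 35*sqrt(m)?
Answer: 32/259 - 70*sqrt(5)/121467 ≈ 0.12226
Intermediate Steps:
d(q) = 1
V(m) = 35*sqrt(m)/3 (V(m) = (35*sqrt(m))/3 = 35*sqrt(m)/3)
U(c) = 1
p = 64 (p = ((-67 + 74) + 1)**2 = (7 + 1)**2 = 8**2 = 64)
p/(9519 - 1*9001) + V(20)/(-40489) = 64/(9519 - 1*9001) + (35*sqrt(20)/3)/(-40489) = 64/(9519 - 9001) + (35*(2*sqrt(5))/3)*(-1/40489) = 64/518 + (70*sqrt(5)/3)*(-1/40489) = 64*(1/518) - 70*sqrt(5)/121467 = 32/259 - 70*sqrt(5)/121467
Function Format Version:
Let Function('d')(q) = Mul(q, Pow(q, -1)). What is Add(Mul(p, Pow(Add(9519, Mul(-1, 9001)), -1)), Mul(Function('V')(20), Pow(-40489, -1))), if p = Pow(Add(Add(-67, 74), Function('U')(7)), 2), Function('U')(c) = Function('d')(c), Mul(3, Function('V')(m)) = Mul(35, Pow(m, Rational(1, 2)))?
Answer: Add(Rational(32, 259), Mul(Rational(-70, 121467), Pow(5, Rational(1, 2)))) ≈ 0.12226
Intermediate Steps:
Function('d')(q) = 1
Function('V')(m) = Mul(Rational(35, 3), Pow(m, Rational(1, 2))) (Function('V')(m) = Mul(Rational(1, 3), Mul(35, Pow(m, Rational(1, 2)))) = Mul(Rational(35, 3), Pow(m, Rational(1, 2))))
Function('U')(c) = 1
p = 64 (p = Pow(Add(Add(-67, 74), 1), 2) = Pow(Add(7, 1), 2) = Pow(8, 2) = 64)
Add(Mul(p, Pow(Add(9519, Mul(-1, 9001)), -1)), Mul(Function('V')(20), Pow(-40489, -1))) = Add(Mul(64, Pow(Add(9519, Mul(-1, 9001)), -1)), Mul(Mul(Rational(35, 3), Pow(20, Rational(1, 2))), Pow(-40489, -1))) = Add(Mul(64, Pow(Add(9519, -9001), -1)), Mul(Mul(Rational(35, 3), Mul(2, Pow(5, Rational(1, 2)))), Rational(-1, 40489))) = Add(Mul(64, Pow(518, -1)), Mul(Mul(Rational(70, 3), Pow(5, Rational(1, 2))), Rational(-1, 40489))) = Add(Mul(64, Rational(1, 518)), Mul(Rational(-70, 121467), Pow(5, Rational(1, 2)))) = Add(Rational(32, 259), Mul(Rational(-70, 121467), Pow(5, Rational(1, 2))))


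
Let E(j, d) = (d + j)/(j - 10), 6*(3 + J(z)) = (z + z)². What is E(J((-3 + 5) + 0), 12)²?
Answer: 1225/961 ≈ 1.2747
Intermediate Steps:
J(z) = -3 + 2*z²/3 (J(z) = -3 + (z + z)²/6 = -3 + (2*z)²/6 = -3 + (4*z²)/6 = -3 + 2*z²/3)
E(j, d) = (d + j)/(-10 + j)
E(J((-3 + 5) + 0), 12)² = ((12 + (-3 + 2*((-3 + 5) + 0)²/3))/(-10 + (-3 + 2*((-3 + 5) + 0)²/3)))² = ((12 + (-3 + 2*(2 + 0)²/3))/(-10 + (-3 + 2*(2 + 0)²/3)))² = ((12 + (-3 + (⅔)*2²))/(-10 + (-3 + (⅔)*2²)))² = ((12 + (-3 + (⅔)*4))/(-10 + (-3 + (⅔)*4)))² = ((12 + (-3 + 8/3))/(-10 + (-3 + 8/3)))² = ((12 - ⅓)/(-10 - ⅓))² = ((35/3)/(-31/3))² = (-3/31*35/3)² = (-35/31)² = 1225/961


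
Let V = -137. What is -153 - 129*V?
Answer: 17520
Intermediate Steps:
-153 - 129*V = -153 - 129*(-137) = -153 + 17673 = 17520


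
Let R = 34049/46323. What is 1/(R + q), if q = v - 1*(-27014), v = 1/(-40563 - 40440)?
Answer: 1250767323/33789147805130 ≈ 3.7017e-5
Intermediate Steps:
v = -1/81003 (v = 1/(-81003) = -1/81003 ≈ -1.2345e-5)
q = 2188215041/81003 (q = -1/81003 - 1*(-27014) = -1/81003 + 27014 = 2188215041/81003 ≈ 27014.)
R = 34049/46323 (R = 34049*(1/46323) = 34049/46323 ≈ 0.73503)
1/(R + q) = 1/(34049/46323 + 2188215041/81003) = 1/(33789147805130/1250767323) = 1250767323/33789147805130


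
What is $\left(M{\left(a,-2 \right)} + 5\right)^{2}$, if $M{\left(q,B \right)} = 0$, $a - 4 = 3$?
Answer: $25$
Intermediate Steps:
$a = 7$ ($a = 4 + 3 = 7$)
$\left(M{\left(a,-2 \right)} + 5\right)^{2} = \left(0 + 5\right)^{2} = 5^{2} = 25$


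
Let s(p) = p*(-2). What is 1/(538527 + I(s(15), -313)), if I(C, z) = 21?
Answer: 1/538548 ≈ 1.8568e-6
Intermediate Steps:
s(p) = -2*p
1/(538527 + I(s(15), -313)) = 1/(538527 + 21) = 1/538548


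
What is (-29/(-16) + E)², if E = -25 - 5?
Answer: 203401/256 ≈ 794.54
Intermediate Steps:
E = -30
(-29/(-16) + E)² = (-29/(-16) - 30)² = (-29*(-1/16) - 30)² = (29/16 - 30)² = (-451/16)² = 203401/256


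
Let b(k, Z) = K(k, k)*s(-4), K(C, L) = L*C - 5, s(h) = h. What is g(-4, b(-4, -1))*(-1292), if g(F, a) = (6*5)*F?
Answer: 155040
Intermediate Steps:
K(C, L) = -5 + C*L (K(C, L) = C*L - 5 = -5 + C*L)
b(k, Z) = 20 - 4*k**2 (b(k, Z) = (-5 + k*k)*(-4) = (-5 + k**2)*(-4) = 20 - 4*k**2)
g(F, a) = 30*F
g(-4, b(-4, -1))*(-1292) = (30*(-4))*(-1292) = -120*(-1292) = 155040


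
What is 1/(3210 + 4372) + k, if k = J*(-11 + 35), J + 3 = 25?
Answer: 4003297/7582 ≈ 528.00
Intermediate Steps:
J = 22 (J = -3 + 25 = 22)
k = 528 (k = 22*(-11 + 35) = 22*24 = 528)
1/(3210 + 4372) + k = 1/(3210 + 4372) + 528 = 1/7582 + 528 = 4003297/7582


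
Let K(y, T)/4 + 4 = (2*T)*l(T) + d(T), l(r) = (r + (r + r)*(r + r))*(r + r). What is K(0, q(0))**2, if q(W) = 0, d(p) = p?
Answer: 256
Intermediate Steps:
l(r) = 2*r*(r + 4*r**2) (l(r) = (r + (2*r)*(2*r))*(2*r) = (r + 4*r**2)*(2*r) = 2*r*(r + 4*r**2))
K(y, T) = -16 + 4*T + 8*T**3*(2 + 8*T) (K(y, T) = -16 + 4*((2*T)*(T**2*(2 + 8*T)) + T) = -16 + 4*(2*T**3*(2 + 8*T) + T) = -16 + 4*(T + 2*T**3*(2 + 8*T)) = -16 + (4*T + 8*T**3*(2 + 8*T)) = -16 + 4*T + 8*T**3*(2 + 8*T))
K(0, q(0))**2 = (-16 + 4*0 + 16*0**3*(1 + 4*0))**2 = (-16 + 0 + 16*0*(1 + 0))**2 = (-16 + 0 + 16*0*1)**2 = (-16 + 0 + 0)**2 = (-16)**2 = 256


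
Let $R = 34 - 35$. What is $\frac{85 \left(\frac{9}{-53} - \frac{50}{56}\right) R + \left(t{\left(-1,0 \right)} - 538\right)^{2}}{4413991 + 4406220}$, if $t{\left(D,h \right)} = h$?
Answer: $\frac{429668941}{13089193124} \approx 0.032826$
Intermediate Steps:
$R = -1$
$\frac{85 \left(\frac{9}{-53} - \frac{50}{56}\right) R + \left(t{\left(-1,0 \right)} - 538\right)^{2}}{4413991 + 4406220} = \frac{85 \left(\frac{9}{-53} - \frac{50}{56}\right) \left(-1\right) + \left(0 - 538\right)^{2}}{4413991 + 4406220} = \frac{85 \left(9 \left(- \frac{1}{53}\right) - \frac{25}{28}\right) \left(-1\right) + \left(-538\right)^{2}}{8820211} = \left(85 \left(- \frac{9}{53} - \frac{25}{28}\right) \left(-1\right) + 289444\right) \frac{1}{8820211} = \left(85 \left(- \frac{1577}{1484}\right) \left(-1\right) + 289444\right) \frac{1}{8820211} = \left(\left(- \frac{134045}{1484}\right) \left(-1\right) + 289444\right) \frac{1}{8820211} = \left(\frac{134045}{1484} + 289444\right) \frac{1}{8820211} = \frac{429668941}{1484} \cdot \frac{1}{8820211} = \frac{429668941}{13089193124}$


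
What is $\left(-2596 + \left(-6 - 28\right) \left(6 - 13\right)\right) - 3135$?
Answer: $-5493$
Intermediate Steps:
$\left(-2596 + \left(-6 - 28\right) \left(6 - 13\right)\right) - 3135 = \left(-2596 - 34 \left(6 - 13\right)\right) - 3135 = \left(-2596 - -238\right) - 3135 = \left(-2596 + 238\right) - 3135 = -2358 - 3135 = -5493$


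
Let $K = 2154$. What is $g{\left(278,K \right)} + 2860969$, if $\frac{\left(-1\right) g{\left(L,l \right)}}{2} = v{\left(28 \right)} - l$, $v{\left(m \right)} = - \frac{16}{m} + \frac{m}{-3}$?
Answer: $\frac{60171233}{21} \approx 2.8653 \cdot 10^{6}$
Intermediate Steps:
$v{\left(m \right)} = - \frac{16}{m} - \frac{m}{3}$ ($v{\left(m \right)} = - \frac{16}{m} + m \left(- \frac{1}{3}\right) = - \frac{16}{m} - \frac{m}{3}$)
$g{\left(L,l \right)} = \frac{416}{21} + 2 l$ ($g{\left(L,l \right)} = - 2 \left(\left(- \frac{16}{28} - \frac{28}{3}\right) - l\right) = - 2 \left(\left(\left(-16\right) \frac{1}{28} - \frac{28}{3}\right) - l\right) = - 2 \left(\left(- \frac{4}{7} - \frac{28}{3}\right) - l\right) = - 2 \left(- \frac{208}{21} - l\right) = \frac{416}{21} + 2 l$)
$g{\left(278,K \right)} + 2860969 = \left(\frac{416}{21} + 2 \cdot 2154\right) + 2860969 = \left(\frac{416}{21} + 4308\right) + 2860969 = \frac{90884}{21} + 2860969 = \frac{60171233}{21}$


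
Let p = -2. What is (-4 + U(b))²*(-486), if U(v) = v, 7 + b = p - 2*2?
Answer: -140454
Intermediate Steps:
b = -13 (b = -7 + (-2 - 2*2) = -7 + (-2 - 4) = -7 - 6 = -13)
(-4 + U(b))²*(-486) = (-4 - 13)²*(-486) = (-17)²*(-486) = 289*(-486) = -140454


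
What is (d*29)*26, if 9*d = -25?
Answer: -18850/9 ≈ -2094.4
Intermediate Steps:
d = -25/9 (d = (⅑)*(-25) = -25/9 ≈ -2.7778)
(d*29)*26 = -25/9*29*26 = -725/9*26 = -18850/9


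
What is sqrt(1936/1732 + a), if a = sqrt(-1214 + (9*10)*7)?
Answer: sqrt(209572 + 374978*I*sqrt(146))/433 ≈ 3.5574 + 3.3966*I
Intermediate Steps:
a = 2*I*sqrt(146) (a = sqrt(-1214 + 90*7) = sqrt(-1214 + 630) = sqrt(-584) = 2*I*sqrt(146) ≈ 24.166*I)
sqrt(1936/1732 + a) = sqrt(1936/1732 + 2*I*sqrt(146)) = sqrt(1936*(1/1732) + 2*I*sqrt(146)) = sqrt(484/433 + 2*I*sqrt(146))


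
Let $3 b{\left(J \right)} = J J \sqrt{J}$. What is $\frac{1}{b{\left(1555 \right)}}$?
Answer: $\frac{3 \sqrt{1555}}{3760028875} \approx 3.1463 \cdot 10^{-8}$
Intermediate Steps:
$b{\left(J \right)} = \frac{J^{\frac{5}{2}}}{3}$ ($b{\left(J \right)} = \frac{J J \sqrt{J}}{3} = \frac{J J^{\frac{3}{2}}}{3} = \frac{J^{\frac{5}{2}}}{3}$)
$\frac{1}{b{\left(1555 \right)}} = \frac{1}{\frac{1}{3} \cdot 1555^{\frac{5}{2}}} = \frac{1}{\frac{1}{3} \cdot 2418025 \sqrt{1555}} = \frac{1}{\frac{2418025}{3} \sqrt{1555}} = \frac{3 \sqrt{1555}}{3760028875}$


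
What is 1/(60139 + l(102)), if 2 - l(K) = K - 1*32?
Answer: 1/60071 ≈ 1.6647e-5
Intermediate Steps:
l(K) = 34 - K (l(K) = 2 - (K - 1*32) = 2 - (K - 32) = 2 - (-32 + K) = 2 + (32 - K) = 34 - K)
1/(60139 + l(102)) = 1/(60139 + (34 - 1*102)) = 1/(60139 + (34 - 102)) = 1/(60139 - 68) = 1/60071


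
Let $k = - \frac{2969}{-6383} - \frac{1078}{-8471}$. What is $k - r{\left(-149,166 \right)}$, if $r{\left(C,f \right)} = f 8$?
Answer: $- \frac{71773450631}{54070393} \approx -1327.4$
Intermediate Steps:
$r{\left(C,f \right)} = 8 f$
$k = \frac{32031273}{54070393}$ ($k = \left(-2969\right) \left(- \frac{1}{6383}\right) - - \frac{1078}{8471} = \frac{2969}{6383} + \frac{1078}{8471} = \frac{32031273}{54070393} \approx 0.5924$)
$k - r{\left(-149,166 \right)} = \frac{32031273}{54070393} - 8 \cdot 166 = \frac{32031273}{54070393} - 1328 = - \frac{71773450631}{54070393}$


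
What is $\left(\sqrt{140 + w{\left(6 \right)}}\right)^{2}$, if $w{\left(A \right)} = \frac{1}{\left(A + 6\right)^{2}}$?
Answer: $\frac{20161}{144} \approx 140.01$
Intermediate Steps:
$w{\left(A \right)} = \frac{1}{\left(6 + A\right)^{2}}$
$\left(\sqrt{140 + w{\left(6 \right)}}\right)^{2} = \left(\sqrt{140 + \frac{1}{\left(6 + 6\right)^{2}}}\right)^{2} = \left(\sqrt{140 + \frac{1}{144}}\right)^{2} = \left(\sqrt{\frac{20161}{144}}\right)^{2} = \left(\frac{\sqrt{20161}}{12}\right)^{2} = \frac{20161}{144}$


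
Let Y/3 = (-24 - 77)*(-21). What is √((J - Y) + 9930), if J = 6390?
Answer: √9957 ≈ 99.785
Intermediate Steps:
Y = 6363 (Y = 3*((-24 - 77)*(-21)) = 3*(-101*(-21)) = 3*2121 = 6363)
√((J - Y) + 9930) = √((6390 - 1*6363) + 9930) = √((6390 - 6363) + 9930) = √(27 + 9930) = √9957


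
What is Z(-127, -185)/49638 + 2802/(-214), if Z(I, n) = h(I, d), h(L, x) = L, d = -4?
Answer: -69556427/5311266 ≈ -13.096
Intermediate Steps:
Z(I, n) = I
Z(-127, -185)/49638 + 2802/(-214) = -127/49638 + 2802/(-214) = -127*1/49638 + 2802*(-1/214) = -127/49638 - 1401/107 = -69556427/5311266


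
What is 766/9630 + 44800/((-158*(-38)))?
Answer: 54502883/7227315 ≈ 7.5412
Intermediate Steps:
766/9630 + 44800/((-158*(-38))) = 766*(1/9630) + 44800/6004 = 383/4815 + 44800*(1/6004) = 383/4815 + 11200/1501 = 54502883/7227315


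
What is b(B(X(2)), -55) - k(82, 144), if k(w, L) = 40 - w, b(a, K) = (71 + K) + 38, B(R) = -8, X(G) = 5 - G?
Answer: 96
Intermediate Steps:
b(a, K) = 109 + K
b(B(X(2)), -55) - k(82, 144) = (109 - 55) - (40 - 1*82) = 54 - (40 - 82) = 54 - 1*(-42) = 54 + 42 = 96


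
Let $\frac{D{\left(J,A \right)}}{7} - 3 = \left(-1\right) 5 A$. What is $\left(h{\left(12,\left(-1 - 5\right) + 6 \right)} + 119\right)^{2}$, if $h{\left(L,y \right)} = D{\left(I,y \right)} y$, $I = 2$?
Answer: $14161$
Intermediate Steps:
$D{\left(J,A \right)} = 21 - 35 A$ ($D{\left(J,A \right)} = 21 + 7 \left(-1\right) 5 A = 21 + 7 \left(- 5 A\right) = 21 - 35 A$)
$h{\left(L,y \right)} = y \left(21 - 35 y\right)$ ($h{\left(L,y \right)} = \left(21 - 35 y\right) y = y \left(21 - 35 y\right)$)
$\left(h{\left(12,\left(-1 - 5\right) + 6 \right)} + 119\right)^{2} = \left(7 \left(\left(-1 - 5\right) + 6\right) \left(3 - 5 \left(\left(-1 - 5\right) + 6\right)\right) + 119\right)^{2} = \left(7 \left(-6 + 6\right) \left(3 - 5 \left(-6 + 6\right)\right) + 119\right)^{2} = \left(7 \cdot 0 \left(3 - 0\right) + 119\right)^{2} = \left(7 \cdot 0 \left(3 + 0\right) + 119\right)^{2} = \left(7 \cdot 0 \cdot 3 + 119\right)^{2} = \left(0 + 119\right)^{2} = 119^{2} = 14161$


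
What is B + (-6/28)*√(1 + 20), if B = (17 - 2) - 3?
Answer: 12 - 3*√21/14 ≈ 11.018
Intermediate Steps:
B = 12 (B = 15 - 3 = 12)
B + (-6/28)*√(1 + 20) = 12 + (-6/28)*√(1 + 20) = 12 + (-6*1/28)*√21 = 12 - 3*√21/14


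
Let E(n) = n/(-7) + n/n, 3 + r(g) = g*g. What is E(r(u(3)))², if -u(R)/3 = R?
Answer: 5041/49 ≈ 102.88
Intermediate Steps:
u(R) = -3*R
r(g) = -3 + g² (r(g) = -3 + g*g = -3 + g²)
E(n) = 1 - n/7 (E(n) = n*(-⅐) + 1 = -n/7 + 1 = 1 - n/7)
E(r(u(3)))² = (1 - (-3 + (-3*3)²)/7)² = (1 - (-3 + (-9)²)/7)² = (1 - (-3 + 81)/7)² = (1 - ⅐*78)² = (1 - 78/7)² = (-71/7)² = 5041/49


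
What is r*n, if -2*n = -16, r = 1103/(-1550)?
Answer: -4412/775 ≈ -5.6929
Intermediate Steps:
r = -1103/1550 (r = 1103*(-1/1550) = -1103/1550 ≈ -0.71161)
n = 8 (n = -½*(-16) = 8)
r*n = -1103/1550*8 = -4412/775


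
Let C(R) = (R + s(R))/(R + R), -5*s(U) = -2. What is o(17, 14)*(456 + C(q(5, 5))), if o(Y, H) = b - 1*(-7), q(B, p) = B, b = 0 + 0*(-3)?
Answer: 159789/50 ≈ 3195.8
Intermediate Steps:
b = 0 (b = 0 + 0 = 0)
s(U) = ⅖ (s(U) = -⅕*(-2) = ⅖)
C(R) = (⅖ + R)/(2*R) (C(R) = (R + ⅖)/(R + R) = (⅖ + R)/((2*R)) = (⅖ + R)*(1/(2*R)) = (⅖ + R)/(2*R))
o(Y, H) = 7 (o(Y, H) = 0 - 1*(-7) = 0 + 7 = 7)
o(17, 14)*(456 + C(q(5, 5))) = 7*(456 + (⅒)*(2 + 5*5)/5) = 7*(456 + (⅒)*(⅕)*(2 + 25)) = 7*(456 + (⅒)*(⅕)*27) = 7*(456 + 27/50) = 7*(22827/50) = 159789/50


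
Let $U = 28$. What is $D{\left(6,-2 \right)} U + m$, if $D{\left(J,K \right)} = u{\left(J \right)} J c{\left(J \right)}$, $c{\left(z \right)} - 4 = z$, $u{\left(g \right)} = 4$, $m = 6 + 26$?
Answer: $6752$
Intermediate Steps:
$m = 32$
$c{\left(z \right)} = 4 + z$
$D{\left(J,K \right)} = 4 J \left(4 + J\right)$
$D{\left(6,-2 \right)} U + m = 4 \cdot 6 \left(4 + 6\right) 28 + 32 = 4 \cdot 6 \cdot 10 \cdot 28 + 32 = 240 \cdot 28 + 32 = 6720 + 32 = 6752$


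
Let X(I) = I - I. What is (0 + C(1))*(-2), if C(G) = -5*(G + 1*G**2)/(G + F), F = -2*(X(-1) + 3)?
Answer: -4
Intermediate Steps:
X(I) = 0
F = -6 (F = -2*(0 + 3) = -2*3 = -6)
C(G) = -5*(G + G**2)/(-6 + G) (C(G) = -5*(G + 1*G**2)/(G - 6) = -5*(G + G**2)/(-6 + G))
(0 + C(1))*(-2) = (0 - 5*1*(1 + 1)/(-6 + 1))*(-2) = (0 - 5*1*2/(-5))*(-2) = (0 - 5*1*(-1/5)*2)*(-2) = (0 + 2)*(-2) = 2*(-2) = -4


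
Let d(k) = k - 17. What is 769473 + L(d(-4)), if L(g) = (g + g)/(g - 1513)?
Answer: 590185812/767 ≈ 7.6947e+5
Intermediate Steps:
d(k) = -17 + k
L(g) = 2*g/(-1513 + g) (L(g) = (2*g)/(-1513 + g) = 2*g/(-1513 + g))
769473 + L(d(-4)) = 769473 + 2*(-17 - 4)/(-1513 + (-17 - 4)) = 769473 + 2*(-21)/(-1513 - 21) = 769473 + 2*(-21)/(-1534) = 769473 + 2*(-21)*(-1/1534) = 769473 + 21/767 = 590185812/767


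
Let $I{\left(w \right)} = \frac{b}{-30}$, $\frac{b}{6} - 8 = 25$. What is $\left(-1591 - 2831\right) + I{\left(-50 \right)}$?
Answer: $- \frac{22143}{5} \approx -4428.6$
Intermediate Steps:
$b = 198$ ($b = 48 + 6 \cdot 25 = 48 + 150 = 198$)
$I{\left(w \right)} = - \frac{33}{5}$ ($I{\left(w \right)} = \frac{198}{-30} = 198 \left(- \frac{1}{30}\right) = - \frac{33}{5}$)
$\left(-1591 - 2831\right) + I{\left(-50 \right)} = \left(-1591 - 2831\right) - \frac{33}{5} = -4422 - \frac{33}{5} = - \frac{22143}{5}$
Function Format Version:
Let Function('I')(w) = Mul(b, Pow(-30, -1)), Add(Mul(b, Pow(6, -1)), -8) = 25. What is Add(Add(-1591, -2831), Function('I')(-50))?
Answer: Rational(-22143, 5) ≈ -4428.6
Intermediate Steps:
b = 198 (b = Add(48, Mul(6, 25)) = Add(48, 150) = 198)
Function('I')(w) = Rational(-33, 5) (Function('I')(w) = Mul(198, Pow(-30, -1)) = Mul(198, Rational(-1, 30)) = Rational(-33, 5))
Add(Add(-1591, -2831), Function('I')(-50)) = Add(Add(-1591, -2831), Rational(-33, 5)) = Add(-4422, Rational(-33, 5)) = Rational(-22143, 5)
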